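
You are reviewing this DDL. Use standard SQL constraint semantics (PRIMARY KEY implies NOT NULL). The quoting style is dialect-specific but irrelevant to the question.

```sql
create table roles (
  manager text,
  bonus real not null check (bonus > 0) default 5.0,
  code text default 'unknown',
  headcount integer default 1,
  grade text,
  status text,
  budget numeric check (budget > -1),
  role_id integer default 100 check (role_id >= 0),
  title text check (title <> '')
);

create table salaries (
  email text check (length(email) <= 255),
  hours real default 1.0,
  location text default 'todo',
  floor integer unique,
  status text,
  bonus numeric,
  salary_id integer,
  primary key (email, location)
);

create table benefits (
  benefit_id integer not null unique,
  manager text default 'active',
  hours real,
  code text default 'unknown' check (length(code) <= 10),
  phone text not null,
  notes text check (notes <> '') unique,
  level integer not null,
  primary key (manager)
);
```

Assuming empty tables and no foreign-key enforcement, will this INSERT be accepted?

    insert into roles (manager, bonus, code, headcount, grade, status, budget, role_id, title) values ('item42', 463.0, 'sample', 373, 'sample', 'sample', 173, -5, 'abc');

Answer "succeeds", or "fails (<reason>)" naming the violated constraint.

fails (CHECK on role_id)

The value -5 for role_id violates CHECK (role_id >= 0).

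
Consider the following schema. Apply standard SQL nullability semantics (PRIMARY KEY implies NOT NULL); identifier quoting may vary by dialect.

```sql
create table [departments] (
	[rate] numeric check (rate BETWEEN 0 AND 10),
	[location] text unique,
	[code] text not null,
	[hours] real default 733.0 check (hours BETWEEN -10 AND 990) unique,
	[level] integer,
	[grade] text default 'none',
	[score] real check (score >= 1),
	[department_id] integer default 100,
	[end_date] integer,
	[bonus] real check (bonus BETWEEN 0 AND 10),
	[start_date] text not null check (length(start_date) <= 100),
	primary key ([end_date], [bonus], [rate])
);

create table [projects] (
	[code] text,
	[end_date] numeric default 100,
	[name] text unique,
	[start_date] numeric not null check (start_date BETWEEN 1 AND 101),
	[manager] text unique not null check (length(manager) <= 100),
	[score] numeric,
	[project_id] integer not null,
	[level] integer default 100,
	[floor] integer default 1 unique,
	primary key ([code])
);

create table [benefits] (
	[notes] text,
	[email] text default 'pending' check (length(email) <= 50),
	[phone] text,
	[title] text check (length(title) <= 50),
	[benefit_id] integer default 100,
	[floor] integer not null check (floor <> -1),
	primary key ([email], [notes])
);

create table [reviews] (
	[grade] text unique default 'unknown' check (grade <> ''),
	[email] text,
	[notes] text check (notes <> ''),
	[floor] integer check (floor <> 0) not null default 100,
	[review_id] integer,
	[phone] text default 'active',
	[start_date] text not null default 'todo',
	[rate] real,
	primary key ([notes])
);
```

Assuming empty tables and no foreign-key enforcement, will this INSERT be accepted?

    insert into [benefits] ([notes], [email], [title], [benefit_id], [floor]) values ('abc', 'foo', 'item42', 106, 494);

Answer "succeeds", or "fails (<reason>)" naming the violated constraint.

NOT NULL columns: email is supplied; floor is supplied; notes is supplied.
CHECK constraints: 'foo' satisfies (length(email) <= 50); 'item42' satisfies (length(title) <= 50); 494 satisfies (floor <> -1).
No constraint is violated.

succeeds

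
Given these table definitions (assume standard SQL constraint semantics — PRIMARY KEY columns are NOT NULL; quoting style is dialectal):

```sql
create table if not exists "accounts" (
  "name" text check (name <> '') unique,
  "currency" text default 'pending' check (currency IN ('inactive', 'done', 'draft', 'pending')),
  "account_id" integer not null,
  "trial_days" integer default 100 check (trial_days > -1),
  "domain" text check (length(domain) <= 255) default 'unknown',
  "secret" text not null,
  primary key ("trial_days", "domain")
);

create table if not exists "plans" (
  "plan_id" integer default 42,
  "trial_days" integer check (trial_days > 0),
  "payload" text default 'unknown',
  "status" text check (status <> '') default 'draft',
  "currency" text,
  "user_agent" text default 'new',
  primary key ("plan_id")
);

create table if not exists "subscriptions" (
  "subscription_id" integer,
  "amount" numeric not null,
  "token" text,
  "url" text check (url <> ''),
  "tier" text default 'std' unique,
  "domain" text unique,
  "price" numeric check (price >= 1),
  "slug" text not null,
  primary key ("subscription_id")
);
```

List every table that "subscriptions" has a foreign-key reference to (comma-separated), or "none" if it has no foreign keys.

No column in subscriptions has a REFERENCES clause.

none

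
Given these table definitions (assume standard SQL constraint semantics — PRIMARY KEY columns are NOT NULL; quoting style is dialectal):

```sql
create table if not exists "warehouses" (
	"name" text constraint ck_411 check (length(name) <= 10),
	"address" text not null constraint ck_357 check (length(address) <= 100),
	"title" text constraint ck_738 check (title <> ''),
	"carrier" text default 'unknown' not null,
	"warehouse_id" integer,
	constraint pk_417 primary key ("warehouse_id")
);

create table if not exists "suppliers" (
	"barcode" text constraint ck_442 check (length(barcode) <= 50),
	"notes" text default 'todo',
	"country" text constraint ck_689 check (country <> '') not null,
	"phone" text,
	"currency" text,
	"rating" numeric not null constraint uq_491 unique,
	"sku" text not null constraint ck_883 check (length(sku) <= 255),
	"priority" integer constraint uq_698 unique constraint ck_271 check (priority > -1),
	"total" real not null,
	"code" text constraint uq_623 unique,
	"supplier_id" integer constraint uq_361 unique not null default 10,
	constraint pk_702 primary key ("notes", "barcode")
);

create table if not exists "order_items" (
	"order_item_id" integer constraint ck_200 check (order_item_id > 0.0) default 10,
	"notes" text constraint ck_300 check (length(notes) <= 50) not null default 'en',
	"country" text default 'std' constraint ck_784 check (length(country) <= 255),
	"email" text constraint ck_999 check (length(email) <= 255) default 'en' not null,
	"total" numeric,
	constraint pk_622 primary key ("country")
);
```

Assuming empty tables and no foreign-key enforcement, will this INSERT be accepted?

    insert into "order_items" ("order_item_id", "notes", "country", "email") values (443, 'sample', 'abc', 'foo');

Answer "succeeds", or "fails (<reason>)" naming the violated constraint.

NOT NULL columns: country is supplied; email is supplied; notes is supplied.
CHECK constraints: 443 satisfies (order_item_id > 0.0); 'sample' satisfies (length(notes) <= 50); 'abc' satisfies (length(country) <= 255); 'foo' satisfies (length(email) <= 255).
No constraint is violated.

succeeds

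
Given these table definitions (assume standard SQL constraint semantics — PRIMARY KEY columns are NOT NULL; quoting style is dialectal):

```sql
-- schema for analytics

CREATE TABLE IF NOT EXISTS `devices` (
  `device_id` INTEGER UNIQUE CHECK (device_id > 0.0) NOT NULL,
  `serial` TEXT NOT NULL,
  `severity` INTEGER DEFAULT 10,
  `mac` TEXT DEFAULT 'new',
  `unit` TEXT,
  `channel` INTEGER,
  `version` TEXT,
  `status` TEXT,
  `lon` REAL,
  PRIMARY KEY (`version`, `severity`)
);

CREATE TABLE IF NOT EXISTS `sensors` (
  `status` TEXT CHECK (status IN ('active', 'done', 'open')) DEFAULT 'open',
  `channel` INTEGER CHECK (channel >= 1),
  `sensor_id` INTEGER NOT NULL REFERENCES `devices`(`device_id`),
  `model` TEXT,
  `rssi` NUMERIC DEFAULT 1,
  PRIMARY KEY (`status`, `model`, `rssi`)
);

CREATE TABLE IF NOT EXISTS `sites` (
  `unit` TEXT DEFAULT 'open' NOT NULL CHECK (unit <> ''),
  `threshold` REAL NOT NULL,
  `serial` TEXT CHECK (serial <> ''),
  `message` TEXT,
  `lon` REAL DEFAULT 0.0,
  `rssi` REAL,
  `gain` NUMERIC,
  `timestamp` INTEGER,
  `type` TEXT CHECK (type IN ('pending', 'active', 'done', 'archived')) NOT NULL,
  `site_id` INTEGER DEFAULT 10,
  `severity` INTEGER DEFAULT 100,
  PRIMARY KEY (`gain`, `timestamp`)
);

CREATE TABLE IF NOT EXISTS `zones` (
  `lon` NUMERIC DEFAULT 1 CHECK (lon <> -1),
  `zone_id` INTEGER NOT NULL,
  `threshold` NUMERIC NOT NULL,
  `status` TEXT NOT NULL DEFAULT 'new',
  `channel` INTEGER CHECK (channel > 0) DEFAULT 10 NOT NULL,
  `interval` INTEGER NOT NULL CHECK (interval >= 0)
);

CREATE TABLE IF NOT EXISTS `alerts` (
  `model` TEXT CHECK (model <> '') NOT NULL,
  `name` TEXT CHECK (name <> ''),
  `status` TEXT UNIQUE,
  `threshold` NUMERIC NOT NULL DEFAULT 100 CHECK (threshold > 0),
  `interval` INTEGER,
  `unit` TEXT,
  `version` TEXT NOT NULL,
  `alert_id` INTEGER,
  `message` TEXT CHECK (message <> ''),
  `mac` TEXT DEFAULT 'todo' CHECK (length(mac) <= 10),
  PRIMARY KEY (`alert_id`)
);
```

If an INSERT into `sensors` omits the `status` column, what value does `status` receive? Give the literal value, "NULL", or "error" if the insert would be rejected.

status has an explicit DEFAULT 'open'.
When the column is omitted from an INSERT, that default is used.

'open'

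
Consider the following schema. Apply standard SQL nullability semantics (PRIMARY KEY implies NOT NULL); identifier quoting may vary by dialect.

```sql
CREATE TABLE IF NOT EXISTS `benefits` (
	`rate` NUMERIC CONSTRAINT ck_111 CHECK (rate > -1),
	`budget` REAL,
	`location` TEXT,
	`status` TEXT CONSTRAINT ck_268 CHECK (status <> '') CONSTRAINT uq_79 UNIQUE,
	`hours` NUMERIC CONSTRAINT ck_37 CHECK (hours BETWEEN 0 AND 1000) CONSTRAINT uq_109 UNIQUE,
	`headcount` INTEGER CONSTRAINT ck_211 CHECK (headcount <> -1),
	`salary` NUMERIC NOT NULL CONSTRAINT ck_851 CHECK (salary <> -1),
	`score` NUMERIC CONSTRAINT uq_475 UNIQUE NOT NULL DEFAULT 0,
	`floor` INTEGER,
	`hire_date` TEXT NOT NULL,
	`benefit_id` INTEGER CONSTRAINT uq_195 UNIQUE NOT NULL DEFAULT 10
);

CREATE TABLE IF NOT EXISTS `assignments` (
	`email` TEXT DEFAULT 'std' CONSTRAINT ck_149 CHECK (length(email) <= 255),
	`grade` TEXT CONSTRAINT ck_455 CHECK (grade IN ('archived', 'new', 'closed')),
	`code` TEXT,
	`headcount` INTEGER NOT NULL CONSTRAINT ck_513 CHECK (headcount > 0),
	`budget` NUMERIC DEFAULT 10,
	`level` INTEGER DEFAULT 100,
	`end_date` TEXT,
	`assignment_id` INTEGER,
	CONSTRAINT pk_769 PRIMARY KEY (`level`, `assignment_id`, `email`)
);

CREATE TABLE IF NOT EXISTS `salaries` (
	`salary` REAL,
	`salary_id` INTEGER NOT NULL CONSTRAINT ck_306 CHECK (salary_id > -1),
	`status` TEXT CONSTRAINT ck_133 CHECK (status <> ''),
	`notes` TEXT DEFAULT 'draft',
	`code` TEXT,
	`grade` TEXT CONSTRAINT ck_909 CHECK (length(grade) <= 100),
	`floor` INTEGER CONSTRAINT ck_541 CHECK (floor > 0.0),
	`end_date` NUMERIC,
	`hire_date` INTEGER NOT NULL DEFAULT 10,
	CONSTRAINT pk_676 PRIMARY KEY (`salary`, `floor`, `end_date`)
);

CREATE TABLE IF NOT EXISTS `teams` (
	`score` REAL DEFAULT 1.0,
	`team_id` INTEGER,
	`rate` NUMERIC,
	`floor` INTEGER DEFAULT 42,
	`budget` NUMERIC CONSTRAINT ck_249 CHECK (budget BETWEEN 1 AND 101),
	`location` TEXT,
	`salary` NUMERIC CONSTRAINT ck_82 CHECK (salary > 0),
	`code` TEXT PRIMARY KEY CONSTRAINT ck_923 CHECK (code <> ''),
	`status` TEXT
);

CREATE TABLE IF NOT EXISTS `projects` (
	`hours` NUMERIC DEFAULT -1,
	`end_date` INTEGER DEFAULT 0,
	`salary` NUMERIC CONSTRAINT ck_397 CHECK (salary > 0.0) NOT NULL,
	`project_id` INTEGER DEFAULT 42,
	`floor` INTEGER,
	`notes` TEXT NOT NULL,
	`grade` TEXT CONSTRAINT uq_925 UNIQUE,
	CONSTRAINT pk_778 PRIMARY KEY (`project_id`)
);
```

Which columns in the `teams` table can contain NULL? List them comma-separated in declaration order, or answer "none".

score, team_id, rate, floor, budget, location, salary, status

- score: DEFAULT only fills an omitted column; an explicit NULL is still allowed → nullable.
- team_id: no NOT NULL constraint applies → nullable.
- rate: no NOT NULL constraint applies → nullable.
- floor: DEFAULT only fills an omitted column; an explicit NULL is still allowed → nullable.
- budget: CHECK does not forbid NULL (a CHECK constraint passes when its expression is NULL) → nullable.
- location: no NOT NULL constraint applies → nullable.
- salary: CHECK does not forbid NULL (a CHECK constraint passes when its expression is NULL) → nullable.
- code: part of the PRIMARY KEY, which implies NOT NULL → not nullable.
- status: no NOT NULL constraint applies → nullable.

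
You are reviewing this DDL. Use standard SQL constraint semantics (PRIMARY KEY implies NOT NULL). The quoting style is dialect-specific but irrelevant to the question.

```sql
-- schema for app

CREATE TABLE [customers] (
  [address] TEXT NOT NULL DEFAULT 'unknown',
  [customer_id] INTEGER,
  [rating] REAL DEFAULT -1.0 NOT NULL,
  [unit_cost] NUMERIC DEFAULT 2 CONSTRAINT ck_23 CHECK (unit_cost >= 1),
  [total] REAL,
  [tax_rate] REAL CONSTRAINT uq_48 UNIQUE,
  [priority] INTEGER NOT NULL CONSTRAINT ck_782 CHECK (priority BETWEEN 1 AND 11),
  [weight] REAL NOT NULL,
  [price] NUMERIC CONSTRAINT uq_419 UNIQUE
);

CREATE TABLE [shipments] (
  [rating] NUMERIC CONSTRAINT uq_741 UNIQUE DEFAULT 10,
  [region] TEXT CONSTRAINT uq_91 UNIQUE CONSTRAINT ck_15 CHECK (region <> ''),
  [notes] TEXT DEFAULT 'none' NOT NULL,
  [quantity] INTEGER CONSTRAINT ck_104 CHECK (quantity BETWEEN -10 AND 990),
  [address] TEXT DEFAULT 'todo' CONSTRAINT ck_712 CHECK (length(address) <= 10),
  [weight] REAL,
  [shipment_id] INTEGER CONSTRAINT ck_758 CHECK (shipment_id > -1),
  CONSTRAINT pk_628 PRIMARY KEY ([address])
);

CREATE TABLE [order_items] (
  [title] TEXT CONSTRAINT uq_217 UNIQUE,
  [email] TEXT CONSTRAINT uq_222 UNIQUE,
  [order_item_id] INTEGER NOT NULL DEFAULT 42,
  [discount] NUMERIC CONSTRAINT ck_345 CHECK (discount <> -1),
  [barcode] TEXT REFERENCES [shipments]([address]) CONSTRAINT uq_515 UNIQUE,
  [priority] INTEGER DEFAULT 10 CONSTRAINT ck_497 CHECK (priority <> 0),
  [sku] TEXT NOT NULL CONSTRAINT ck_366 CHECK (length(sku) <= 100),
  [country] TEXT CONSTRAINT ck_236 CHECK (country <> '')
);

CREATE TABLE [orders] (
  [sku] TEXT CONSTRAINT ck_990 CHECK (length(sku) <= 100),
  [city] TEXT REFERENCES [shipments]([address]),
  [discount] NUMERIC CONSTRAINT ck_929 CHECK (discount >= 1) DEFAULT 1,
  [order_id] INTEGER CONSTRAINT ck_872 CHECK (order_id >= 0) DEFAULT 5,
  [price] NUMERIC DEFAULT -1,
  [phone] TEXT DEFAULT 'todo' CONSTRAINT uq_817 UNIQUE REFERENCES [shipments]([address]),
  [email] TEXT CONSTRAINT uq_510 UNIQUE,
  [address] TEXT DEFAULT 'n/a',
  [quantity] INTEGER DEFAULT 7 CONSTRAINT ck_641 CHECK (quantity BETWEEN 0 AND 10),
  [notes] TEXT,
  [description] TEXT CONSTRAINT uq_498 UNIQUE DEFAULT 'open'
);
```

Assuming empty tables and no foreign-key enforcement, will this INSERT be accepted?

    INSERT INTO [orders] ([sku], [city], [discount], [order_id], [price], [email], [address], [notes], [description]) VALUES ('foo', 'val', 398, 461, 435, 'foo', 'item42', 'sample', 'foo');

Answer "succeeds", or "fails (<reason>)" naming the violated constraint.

succeeds

orders has no NOT NULL or PRIMARY KEY columns.
CHECK constraints: 'foo' satisfies (length(sku) <= 100); 398 satisfies (discount >= 1); 461 satisfies (order_id >= 0).
No constraint is violated.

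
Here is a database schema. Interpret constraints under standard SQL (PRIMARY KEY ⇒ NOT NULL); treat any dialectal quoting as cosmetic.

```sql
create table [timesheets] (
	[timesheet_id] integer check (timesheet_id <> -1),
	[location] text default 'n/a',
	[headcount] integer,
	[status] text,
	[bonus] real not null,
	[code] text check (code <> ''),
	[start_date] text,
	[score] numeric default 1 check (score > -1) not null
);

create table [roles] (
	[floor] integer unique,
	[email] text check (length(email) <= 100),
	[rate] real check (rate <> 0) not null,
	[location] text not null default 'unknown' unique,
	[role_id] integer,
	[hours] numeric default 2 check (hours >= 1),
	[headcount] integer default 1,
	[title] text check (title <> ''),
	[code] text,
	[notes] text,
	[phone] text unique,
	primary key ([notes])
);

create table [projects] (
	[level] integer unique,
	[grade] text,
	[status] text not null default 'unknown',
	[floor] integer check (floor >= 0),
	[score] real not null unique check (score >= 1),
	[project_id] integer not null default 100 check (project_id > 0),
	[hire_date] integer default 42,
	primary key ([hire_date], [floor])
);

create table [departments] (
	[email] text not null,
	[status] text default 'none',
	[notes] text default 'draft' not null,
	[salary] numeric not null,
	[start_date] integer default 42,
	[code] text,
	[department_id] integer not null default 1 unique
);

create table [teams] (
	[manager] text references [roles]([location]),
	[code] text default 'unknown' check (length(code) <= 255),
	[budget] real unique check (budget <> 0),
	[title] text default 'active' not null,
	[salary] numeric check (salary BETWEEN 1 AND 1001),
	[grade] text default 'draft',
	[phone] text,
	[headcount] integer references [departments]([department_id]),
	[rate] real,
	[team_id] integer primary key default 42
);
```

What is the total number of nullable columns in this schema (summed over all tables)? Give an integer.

timesheets: 6 nullable (timesheet_id, location, headcount, status, code, start_date — PK none and explicit NOT NULL columns excluded).
roles: 8 nullable (floor, email, role_id, hours, headcount, title, code, phone — PK (notes) and explicit NOT NULL columns excluded).
projects: 2 nullable (level, grade — PK (hire_date, floor) and explicit NOT NULL columns excluded).
departments: 3 nullable (status, start_date, code — PK none and explicit NOT NULL columns excluded).
teams: 8 nullable (manager, code, budget, salary, grade, phone, headcount, rate — PK (team_id) and explicit NOT NULL columns excluded).
Total: 6 + 8 + 2 + 3 + 8 = 27.

27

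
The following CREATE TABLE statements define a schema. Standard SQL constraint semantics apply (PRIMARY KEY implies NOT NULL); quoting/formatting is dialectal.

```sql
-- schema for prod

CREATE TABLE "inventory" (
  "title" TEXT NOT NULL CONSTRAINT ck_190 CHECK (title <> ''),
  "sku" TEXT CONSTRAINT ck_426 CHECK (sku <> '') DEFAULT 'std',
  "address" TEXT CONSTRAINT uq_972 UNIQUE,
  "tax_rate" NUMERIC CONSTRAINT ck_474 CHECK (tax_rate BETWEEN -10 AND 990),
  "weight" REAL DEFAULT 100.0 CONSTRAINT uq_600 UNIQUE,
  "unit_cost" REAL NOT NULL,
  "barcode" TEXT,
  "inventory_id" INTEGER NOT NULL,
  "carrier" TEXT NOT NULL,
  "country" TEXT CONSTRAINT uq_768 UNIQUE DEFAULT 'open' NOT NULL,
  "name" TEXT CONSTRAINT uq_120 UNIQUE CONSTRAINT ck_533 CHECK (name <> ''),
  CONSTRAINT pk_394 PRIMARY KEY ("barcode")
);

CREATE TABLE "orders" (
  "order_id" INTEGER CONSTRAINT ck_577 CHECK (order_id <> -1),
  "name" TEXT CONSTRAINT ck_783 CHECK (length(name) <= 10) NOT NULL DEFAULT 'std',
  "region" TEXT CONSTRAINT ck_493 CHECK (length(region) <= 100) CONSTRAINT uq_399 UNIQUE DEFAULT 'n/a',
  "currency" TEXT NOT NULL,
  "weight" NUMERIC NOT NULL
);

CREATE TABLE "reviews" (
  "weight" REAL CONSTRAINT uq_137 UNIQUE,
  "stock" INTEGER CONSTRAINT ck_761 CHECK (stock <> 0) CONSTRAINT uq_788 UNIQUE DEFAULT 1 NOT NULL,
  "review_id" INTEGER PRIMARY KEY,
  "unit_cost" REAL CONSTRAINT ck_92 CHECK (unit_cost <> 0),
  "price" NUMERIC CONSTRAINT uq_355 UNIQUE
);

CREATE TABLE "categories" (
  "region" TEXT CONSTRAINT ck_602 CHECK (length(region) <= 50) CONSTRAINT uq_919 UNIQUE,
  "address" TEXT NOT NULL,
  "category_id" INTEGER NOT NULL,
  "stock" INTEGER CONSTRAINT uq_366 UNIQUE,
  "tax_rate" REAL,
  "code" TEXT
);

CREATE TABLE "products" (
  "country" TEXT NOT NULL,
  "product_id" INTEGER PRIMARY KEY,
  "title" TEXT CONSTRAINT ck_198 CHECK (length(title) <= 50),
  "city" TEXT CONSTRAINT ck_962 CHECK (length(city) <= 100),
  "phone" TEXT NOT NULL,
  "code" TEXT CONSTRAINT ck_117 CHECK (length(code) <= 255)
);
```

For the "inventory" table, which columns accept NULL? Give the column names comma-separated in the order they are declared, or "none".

sku, address, tax_rate, weight, name

- title: declared NOT NULL → not nullable.
- sku: CHECK does not forbid NULL (a CHECK constraint passes when its expression is NULL) → nullable.
- address: UNIQUE does not imply NOT NULL → nullable.
- tax_rate: CHECK does not forbid NULL (a CHECK constraint passes when its expression is NULL) → nullable.
- weight: UNIQUE does not imply NOT NULL → nullable.
- unit_cost: declared NOT NULL → not nullable.
- barcode: part of the PRIMARY KEY, which implies NOT NULL → not nullable.
- inventory_id: declared NOT NULL → not nullable.
- carrier: declared NOT NULL → not nullable.
- country: declared NOT NULL → not nullable.
- name: CHECK does not forbid NULL (a CHECK constraint passes when its expression is NULL) → nullable.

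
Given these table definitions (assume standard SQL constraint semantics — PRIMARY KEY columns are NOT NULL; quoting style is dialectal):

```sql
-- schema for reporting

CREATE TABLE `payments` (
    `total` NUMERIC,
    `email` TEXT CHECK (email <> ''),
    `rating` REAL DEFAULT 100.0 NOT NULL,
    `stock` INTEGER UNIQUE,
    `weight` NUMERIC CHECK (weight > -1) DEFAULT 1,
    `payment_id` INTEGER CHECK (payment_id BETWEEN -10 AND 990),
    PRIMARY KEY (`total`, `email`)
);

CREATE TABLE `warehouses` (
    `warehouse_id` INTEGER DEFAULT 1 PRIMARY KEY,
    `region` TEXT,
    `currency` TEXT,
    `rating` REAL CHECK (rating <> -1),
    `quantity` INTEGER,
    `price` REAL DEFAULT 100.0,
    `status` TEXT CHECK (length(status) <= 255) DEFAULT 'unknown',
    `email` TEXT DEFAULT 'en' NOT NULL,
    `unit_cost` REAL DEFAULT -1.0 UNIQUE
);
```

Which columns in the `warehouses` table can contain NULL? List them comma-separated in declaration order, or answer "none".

- warehouse_id: part of the PRIMARY KEY, which implies NOT NULL → not nullable.
- region: no NOT NULL constraint applies → nullable.
- currency: no NOT NULL constraint applies → nullable.
- rating: CHECK does not forbid NULL (a CHECK constraint passes when its expression is NULL) → nullable.
- quantity: no NOT NULL constraint applies → nullable.
- price: DEFAULT only fills an omitted column; an explicit NULL is still allowed → nullable.
- status: CHECK does not forbid NULL (a CHECK constraint passes when its expression is NULL) → nullable.
- email: declared NOT NULL → not nullable.
- unit_cost: UNIQUE does not imply NOT NULL → nullable.

region, currency, rating, quantity, price, status, unit_cost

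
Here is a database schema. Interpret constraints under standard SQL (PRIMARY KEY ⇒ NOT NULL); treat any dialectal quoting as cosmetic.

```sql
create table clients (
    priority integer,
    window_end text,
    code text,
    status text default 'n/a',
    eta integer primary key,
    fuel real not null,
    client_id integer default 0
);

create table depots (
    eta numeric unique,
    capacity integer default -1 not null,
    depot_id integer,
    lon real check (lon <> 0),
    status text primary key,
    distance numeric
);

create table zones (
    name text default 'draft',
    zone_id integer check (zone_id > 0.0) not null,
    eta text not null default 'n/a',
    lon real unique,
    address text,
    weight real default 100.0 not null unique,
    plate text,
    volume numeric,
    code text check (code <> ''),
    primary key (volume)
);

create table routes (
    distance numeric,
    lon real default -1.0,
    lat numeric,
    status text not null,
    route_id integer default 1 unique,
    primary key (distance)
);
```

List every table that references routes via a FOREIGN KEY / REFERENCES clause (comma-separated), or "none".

none

No REFERENCES clause anywhere in the schema names routes.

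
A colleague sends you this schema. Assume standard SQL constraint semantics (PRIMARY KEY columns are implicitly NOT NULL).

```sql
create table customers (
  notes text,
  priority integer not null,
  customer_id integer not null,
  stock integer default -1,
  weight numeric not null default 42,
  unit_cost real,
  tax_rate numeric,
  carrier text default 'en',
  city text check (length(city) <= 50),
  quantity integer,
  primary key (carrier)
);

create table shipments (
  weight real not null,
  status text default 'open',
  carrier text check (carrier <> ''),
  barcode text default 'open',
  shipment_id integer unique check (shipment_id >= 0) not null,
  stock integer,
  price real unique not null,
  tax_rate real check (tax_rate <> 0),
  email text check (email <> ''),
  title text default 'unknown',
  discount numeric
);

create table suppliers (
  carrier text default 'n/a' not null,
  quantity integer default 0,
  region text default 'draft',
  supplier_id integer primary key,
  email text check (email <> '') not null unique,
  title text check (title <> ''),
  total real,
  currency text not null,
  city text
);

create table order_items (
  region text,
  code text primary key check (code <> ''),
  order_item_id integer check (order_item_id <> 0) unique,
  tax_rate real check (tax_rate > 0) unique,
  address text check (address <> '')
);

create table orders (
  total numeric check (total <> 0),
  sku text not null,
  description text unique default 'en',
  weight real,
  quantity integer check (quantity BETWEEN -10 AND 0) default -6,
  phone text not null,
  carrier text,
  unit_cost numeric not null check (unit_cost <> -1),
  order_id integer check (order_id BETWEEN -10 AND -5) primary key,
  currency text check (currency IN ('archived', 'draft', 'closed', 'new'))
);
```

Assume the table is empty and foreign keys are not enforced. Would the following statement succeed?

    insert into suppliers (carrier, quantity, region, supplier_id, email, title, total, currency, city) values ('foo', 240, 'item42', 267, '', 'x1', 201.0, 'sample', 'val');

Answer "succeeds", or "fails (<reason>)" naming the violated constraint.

The value '' for email violates CHECK (email <> '').

fails (CHECK on email)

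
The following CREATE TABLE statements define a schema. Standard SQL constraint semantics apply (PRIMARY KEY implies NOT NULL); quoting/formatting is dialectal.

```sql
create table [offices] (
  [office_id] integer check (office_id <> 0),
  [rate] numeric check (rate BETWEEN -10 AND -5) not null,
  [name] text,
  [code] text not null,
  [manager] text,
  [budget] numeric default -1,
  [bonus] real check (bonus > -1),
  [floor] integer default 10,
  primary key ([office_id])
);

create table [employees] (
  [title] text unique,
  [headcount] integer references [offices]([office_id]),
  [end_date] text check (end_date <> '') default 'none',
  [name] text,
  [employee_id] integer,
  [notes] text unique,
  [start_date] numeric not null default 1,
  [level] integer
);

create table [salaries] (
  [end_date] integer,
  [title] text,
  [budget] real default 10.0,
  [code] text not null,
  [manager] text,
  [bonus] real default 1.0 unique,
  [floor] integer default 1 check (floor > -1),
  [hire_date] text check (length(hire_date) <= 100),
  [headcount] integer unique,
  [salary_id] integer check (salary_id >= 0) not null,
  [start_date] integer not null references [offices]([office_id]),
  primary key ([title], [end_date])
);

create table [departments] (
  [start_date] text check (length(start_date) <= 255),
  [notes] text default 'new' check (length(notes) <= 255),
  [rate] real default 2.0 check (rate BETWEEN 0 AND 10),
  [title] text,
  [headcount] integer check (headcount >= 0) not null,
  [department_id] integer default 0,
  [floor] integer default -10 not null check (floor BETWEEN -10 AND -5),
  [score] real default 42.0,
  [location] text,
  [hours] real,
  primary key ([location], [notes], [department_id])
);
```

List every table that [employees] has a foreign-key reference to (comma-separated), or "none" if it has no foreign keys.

offices

- headcount REFERENCES offices(office_id).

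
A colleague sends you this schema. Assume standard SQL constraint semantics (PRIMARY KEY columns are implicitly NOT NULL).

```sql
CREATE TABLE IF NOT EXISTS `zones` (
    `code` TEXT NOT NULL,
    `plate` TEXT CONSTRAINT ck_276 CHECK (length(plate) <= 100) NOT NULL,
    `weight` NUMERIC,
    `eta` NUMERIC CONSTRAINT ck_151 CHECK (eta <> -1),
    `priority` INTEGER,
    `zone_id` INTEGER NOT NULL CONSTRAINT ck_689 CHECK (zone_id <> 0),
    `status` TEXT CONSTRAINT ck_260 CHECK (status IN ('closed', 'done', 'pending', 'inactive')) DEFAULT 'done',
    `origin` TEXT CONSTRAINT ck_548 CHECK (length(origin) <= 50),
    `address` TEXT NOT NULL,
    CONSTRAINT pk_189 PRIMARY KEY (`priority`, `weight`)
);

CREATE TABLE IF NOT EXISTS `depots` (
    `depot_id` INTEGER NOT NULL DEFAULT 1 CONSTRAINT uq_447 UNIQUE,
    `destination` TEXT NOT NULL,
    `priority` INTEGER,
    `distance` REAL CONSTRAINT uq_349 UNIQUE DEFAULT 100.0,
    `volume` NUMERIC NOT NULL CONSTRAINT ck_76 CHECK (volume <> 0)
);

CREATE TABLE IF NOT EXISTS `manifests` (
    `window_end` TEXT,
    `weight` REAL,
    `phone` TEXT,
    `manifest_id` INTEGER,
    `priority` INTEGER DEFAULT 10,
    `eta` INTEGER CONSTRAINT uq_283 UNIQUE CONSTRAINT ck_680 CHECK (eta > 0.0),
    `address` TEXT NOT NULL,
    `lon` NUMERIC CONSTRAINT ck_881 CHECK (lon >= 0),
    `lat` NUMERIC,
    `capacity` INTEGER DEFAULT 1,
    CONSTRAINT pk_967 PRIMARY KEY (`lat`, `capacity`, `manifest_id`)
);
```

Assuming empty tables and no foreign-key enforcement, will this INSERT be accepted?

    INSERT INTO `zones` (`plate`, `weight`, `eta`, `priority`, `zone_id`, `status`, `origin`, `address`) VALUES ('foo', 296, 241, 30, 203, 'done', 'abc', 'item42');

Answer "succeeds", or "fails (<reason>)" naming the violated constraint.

fails (NOT NULL on code)

code is omitted from the column list and has no DEFAULT, so it would receive NULL.
But code is declared NOT NULL.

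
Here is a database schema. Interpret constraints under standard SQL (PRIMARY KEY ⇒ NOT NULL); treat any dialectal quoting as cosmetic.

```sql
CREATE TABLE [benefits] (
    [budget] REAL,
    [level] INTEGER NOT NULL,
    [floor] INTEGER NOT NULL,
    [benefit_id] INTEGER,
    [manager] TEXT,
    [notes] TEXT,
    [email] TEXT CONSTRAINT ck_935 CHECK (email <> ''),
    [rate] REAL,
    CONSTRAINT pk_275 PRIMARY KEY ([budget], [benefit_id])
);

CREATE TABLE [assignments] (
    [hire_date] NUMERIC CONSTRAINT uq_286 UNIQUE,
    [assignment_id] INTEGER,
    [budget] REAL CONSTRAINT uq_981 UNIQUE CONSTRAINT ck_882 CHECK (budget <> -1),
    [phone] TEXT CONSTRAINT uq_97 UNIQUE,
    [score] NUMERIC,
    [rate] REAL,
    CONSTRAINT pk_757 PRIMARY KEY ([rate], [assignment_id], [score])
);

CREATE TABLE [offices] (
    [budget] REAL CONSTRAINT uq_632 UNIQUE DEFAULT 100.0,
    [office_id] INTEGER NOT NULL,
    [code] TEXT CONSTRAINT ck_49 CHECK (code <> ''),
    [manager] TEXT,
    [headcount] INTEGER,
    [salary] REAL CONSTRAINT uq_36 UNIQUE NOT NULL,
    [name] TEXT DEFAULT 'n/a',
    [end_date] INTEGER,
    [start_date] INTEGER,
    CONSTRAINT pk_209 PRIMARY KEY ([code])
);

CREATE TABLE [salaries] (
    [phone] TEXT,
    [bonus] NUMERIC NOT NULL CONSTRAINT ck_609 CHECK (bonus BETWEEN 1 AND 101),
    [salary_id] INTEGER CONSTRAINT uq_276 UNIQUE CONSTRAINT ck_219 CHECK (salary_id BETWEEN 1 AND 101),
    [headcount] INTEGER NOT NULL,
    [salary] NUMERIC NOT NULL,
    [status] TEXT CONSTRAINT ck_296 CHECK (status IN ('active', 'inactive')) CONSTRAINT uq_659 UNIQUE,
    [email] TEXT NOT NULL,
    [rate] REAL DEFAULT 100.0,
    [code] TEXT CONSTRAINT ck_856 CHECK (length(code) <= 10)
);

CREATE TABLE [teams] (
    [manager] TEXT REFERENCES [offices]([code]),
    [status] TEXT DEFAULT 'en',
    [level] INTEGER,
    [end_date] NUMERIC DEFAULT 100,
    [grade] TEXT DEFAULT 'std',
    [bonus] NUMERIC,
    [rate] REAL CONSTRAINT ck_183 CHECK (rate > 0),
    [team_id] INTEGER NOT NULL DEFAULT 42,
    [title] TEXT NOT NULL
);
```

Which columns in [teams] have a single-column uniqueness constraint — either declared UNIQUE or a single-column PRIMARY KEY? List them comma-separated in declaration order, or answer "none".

- manager: no UNIQUE or single-column PK constraint.
- status: no UNIQUE or single-column PK constraint.
- level: no UNIQUE or single-column PK constraint.
- end_date: no UNIQUE or single-column PK constraint.
- grade: no UNIQUE or single-column PK constraint.
- bonus: no UNIQUE or single-column PK constraint.
- rate: no UNIQUE or single-column PK constraint.
- team_id: no UNIQUE or single-column PK constraint.
- title: no UNIQUE or single-column PK constraint.

none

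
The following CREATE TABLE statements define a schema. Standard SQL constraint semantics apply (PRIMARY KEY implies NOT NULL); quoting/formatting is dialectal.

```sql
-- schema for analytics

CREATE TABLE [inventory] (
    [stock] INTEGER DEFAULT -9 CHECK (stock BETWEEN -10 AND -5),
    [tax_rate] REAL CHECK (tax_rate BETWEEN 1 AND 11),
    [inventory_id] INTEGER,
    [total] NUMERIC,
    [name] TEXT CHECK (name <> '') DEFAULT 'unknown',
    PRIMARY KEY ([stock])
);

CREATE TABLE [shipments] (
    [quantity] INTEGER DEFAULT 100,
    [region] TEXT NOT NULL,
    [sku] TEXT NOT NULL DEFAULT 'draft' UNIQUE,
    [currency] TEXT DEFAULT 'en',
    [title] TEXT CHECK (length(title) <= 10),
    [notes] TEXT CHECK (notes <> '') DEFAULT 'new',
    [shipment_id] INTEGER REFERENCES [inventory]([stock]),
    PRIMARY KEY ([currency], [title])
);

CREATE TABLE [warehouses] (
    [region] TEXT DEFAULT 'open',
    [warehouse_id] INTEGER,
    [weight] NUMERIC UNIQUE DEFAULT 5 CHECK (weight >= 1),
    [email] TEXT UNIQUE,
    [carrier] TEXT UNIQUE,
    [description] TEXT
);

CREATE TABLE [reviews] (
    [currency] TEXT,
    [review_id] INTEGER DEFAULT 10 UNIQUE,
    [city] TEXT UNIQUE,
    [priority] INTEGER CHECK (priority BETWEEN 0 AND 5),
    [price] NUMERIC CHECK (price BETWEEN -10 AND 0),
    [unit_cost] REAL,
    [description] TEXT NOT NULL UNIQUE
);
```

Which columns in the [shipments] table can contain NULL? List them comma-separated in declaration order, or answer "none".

- quantity: DEFAULT only fills an omitted column; an explicit NULL is still allowed → nullable.
- region: declared NOT NULL → not nullable.
- sku: declared NOT NULL → not nullable.
- currency: part of the PRIMARY KEY, which implies NOT NULL → not nullable.
- title: part of the PRIMARY KEY, which implies NOT NULL → not nullable.
- notes: CHECK does not forbid NULL (a CHECK constraint passes when its expression is NULL) → nullable.
- shipment_id: a foreign key column may be NULL unless separately constrained → nullable.

quantity, notes, shipment_id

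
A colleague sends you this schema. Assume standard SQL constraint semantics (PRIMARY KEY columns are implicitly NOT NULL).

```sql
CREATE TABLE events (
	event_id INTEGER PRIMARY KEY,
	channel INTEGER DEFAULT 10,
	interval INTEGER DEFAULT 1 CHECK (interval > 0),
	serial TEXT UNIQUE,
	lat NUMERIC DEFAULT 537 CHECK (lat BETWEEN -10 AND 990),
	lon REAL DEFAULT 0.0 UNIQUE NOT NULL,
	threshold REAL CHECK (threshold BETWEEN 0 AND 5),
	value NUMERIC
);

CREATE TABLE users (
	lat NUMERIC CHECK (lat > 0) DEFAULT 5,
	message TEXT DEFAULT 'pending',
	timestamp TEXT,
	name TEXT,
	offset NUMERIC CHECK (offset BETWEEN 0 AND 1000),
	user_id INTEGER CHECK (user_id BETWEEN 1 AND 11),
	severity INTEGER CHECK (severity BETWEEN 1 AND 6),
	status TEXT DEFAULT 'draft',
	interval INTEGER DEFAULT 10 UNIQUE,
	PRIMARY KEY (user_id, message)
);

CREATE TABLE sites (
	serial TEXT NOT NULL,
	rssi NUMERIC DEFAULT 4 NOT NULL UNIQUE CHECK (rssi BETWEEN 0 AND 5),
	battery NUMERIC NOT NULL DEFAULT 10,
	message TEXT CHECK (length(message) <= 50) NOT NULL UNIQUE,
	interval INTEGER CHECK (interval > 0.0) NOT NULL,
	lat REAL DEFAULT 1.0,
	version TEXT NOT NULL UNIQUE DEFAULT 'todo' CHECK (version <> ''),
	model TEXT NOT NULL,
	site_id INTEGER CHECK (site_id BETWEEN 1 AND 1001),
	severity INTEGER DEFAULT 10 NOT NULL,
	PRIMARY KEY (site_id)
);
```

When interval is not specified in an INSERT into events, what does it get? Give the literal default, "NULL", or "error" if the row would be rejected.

1

interval has an explicit DEFAULT 1.
When the column is omitted from an INSERT, that default is used.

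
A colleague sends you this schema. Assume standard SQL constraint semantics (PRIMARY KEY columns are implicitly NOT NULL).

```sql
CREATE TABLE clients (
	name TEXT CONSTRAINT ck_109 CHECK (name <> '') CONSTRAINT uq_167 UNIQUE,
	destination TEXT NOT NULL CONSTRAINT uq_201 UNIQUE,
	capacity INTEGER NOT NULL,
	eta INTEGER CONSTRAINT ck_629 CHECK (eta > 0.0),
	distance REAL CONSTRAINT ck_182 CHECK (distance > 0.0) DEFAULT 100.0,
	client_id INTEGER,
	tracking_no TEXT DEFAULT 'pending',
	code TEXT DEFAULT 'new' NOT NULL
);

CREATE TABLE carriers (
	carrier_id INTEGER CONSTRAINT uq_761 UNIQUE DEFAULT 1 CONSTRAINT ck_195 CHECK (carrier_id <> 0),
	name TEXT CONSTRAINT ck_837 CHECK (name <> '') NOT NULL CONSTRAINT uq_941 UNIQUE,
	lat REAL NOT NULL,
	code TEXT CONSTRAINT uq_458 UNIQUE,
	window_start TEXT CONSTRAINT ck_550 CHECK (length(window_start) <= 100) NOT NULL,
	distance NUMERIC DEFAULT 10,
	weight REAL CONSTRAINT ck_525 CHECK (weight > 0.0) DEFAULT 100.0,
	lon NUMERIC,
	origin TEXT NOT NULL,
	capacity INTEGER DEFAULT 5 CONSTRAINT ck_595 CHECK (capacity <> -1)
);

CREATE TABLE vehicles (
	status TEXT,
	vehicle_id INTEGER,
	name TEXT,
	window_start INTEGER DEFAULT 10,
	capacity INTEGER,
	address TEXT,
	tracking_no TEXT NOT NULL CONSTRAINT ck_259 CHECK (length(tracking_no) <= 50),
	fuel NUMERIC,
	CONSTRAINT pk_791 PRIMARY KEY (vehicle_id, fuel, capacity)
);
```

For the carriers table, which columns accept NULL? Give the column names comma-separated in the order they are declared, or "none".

- carrier_id: CHECK does not forbid NULL (a CHECK constraint passes when its expression is NULL) → nullable.
- name: declared NOT NULL → not nullable.
- lat: declared NOT NULL → not nullable.
- code: UNIQUE does not imply NOT NULL → nullable.
- window_start: declared NOT NULL → not nullable.
- distance: DEFAULT only fills an omitted column; an explicit NULL is still allowed → nullable.
- weight: CHECK does not forbid NULL (a CHECK constraint passes when its expression is NULL) → nullable.
- lon: no NOT NULL constraint applies → nullable.
- origin: declared NOT NULL → not nullable.
- capacity: CHECK does not forbid NULL (a CHECK constraint passes when its expression is NULL) → nullable.

carrier_id, code, distance, weight, lon, capacity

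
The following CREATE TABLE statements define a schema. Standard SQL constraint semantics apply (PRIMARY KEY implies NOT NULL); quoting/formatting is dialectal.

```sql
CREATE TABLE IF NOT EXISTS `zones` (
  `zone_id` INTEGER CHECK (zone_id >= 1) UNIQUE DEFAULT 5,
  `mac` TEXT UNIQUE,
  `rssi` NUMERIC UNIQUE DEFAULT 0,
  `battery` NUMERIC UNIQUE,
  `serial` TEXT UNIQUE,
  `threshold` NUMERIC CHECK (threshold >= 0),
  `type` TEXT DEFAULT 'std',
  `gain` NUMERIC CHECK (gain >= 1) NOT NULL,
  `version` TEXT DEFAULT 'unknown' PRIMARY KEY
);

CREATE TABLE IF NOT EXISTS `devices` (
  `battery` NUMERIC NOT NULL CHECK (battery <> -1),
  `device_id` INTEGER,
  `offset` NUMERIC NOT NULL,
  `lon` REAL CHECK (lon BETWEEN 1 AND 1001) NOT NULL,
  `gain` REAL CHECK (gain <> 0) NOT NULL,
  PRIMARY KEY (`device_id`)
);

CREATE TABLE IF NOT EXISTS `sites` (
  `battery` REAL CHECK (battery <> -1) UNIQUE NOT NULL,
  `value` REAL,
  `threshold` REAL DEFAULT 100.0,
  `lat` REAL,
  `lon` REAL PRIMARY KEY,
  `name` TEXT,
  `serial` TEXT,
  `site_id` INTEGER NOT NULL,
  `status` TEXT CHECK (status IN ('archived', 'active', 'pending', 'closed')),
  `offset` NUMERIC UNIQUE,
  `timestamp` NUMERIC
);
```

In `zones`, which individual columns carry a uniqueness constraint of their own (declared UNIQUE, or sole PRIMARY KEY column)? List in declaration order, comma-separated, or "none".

zone_id, mac, rssi, battery, serial, version

- zone_id: declared UNIQUE → unique.
- mac: declared UNIQUE → unique.
- rssi: declared UNIQUE → unique.
- battery: declared UNIQUE → unique.
- serial: declared UNIQUE → unique.
- threshold: no UNIQUE or single-column PK constraint.
- type: no UNIQUE or single-column PK constraint.
- gain: no UNIQUE or single-column PK constraint.
- version: single-column PRIMARY KEY → unique.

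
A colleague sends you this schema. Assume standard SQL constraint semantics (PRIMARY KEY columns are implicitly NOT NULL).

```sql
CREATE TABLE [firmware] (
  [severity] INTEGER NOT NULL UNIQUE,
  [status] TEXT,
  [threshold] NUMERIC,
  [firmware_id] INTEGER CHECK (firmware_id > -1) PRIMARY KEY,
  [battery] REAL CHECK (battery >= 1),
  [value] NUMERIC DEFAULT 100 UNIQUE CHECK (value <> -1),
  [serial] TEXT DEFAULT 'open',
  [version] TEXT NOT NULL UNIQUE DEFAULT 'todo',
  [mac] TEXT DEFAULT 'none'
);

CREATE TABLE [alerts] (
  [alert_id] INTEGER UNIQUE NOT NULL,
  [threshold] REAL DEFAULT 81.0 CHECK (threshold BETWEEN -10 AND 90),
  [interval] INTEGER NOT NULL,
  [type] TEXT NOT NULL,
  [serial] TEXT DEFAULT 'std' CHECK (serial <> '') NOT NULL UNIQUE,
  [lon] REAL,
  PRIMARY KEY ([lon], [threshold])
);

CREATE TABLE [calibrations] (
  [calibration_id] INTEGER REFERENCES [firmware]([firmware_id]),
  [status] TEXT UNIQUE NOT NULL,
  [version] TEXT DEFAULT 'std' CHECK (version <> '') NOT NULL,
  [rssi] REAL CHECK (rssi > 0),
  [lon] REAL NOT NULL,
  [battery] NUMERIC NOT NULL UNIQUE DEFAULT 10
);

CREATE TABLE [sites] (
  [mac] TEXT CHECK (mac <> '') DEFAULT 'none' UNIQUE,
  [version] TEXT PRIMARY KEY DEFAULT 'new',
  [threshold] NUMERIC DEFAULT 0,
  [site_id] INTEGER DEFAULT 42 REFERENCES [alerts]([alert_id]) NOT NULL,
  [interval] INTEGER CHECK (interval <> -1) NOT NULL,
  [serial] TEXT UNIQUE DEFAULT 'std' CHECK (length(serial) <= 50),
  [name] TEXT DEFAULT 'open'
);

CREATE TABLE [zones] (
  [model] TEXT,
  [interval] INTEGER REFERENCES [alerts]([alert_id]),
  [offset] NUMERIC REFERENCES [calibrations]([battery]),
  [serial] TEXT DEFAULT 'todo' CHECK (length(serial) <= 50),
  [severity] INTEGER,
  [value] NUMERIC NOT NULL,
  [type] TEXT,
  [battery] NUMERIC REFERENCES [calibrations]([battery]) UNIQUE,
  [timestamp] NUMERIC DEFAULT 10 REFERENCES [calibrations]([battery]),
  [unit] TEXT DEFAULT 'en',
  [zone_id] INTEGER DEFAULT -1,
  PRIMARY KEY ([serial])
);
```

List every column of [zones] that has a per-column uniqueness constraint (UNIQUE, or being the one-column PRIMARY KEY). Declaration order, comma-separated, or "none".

serial, battery

- model: no UNIQUE or single-column PK constraint.
- interval: no UNIQUE or single-column PK constraint.
- offset: no UNIQUE or single-column PK constraint.
- serial: single-column PRIMARY KEY → unique.
- severity: no UNIQUE or single-column PK constraint.
- value: no UNIQUE or single-column PK constraint.
- type: no UNIQUE or single-column PK constraint.
- battery: declared UNIQUE → unique.
- timestamp: no UNIQUE or single-column PK constraint.
- unit: no UNIQUE or single-column PK constraint.
- zone_id: no UNIQUE or single-column PK constraint.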